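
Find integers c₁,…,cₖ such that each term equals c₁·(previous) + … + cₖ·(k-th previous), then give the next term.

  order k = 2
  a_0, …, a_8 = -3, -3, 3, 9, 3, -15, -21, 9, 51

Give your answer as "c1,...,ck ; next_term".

1,-2 ; 33

  a_2 = 1·-3 + -2·-3 = 3
  a_3 = 1·3 + -2·-3 = 9
  a_4 = 1·9 + -2·3 = 3
  a_5 = 1·3 + -2·9 = -15
  a_6 = 1·-15 + -2·3 = -21
  a_7 = 1·-21 + -2·-15 = 9
  a_8 = 1·9 + -2·-21 = 51
  a_9 = 1·51 + -2·9 = 33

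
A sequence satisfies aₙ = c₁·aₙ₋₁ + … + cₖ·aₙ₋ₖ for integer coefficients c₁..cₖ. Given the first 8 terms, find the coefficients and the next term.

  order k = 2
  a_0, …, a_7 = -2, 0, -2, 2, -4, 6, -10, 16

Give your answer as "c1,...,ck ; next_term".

-1,1 ; -26

  a_2 = -1·0 + 1·-2 = -2
  a_3 = -1·-2 + 1·0 = 2
  a_4 = -1·2 + 1·-2 = -4
  a_5 = -1·-4 + 1·2 = 6
  a_6 = -1·6 + 1·-4 = -10
  a_7 = -1·-10 + 1·6 = 16
  a_8 = -1·16 + 1·-10 = -26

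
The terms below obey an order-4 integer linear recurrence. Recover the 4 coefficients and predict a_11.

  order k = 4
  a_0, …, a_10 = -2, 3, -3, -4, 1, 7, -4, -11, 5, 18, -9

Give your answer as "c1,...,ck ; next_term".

0,-1,0,1 ; -29

  a_4 = 0·-4 + -1·-3 + 0·3 + 1·-2 = 1
  a_5 = 0·1 + -1·-4 + 0·-3 + 1·3 = 7
  a_6 = 0·7 + -1·1 + 0·-4 + 1·-3 = -4
  a_7 = 0·-4 + -1·7 + 0·1 + 1·-4 = -11
  a_8 = 0·-11 + -1·-4 + 0·7 + 1·1 = 5
  a_9 = 0·5 + -1·-11 + 0·-4 + 1·7 = 18
  a_10 = 0·18 + -1·5 + 0·-11 + 1·-4 = -9
  a_11 = 0·-9 + -1·18 + 0·5 + 1·-11 = -29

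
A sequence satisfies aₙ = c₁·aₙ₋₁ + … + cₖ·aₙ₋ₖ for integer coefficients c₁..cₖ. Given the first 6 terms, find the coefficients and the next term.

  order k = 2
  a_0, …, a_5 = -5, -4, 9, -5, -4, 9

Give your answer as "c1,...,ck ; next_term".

-1,-1 ; -5

  a_2 = -1·-4 + -1·-5 = 9
  a_3 = -1·9 + -1·-4 = -5
  a_4 = -1·-5 + -1·9 = -4
  a_5 = -1·-4 + -1·-5 = 9
  a_6 = -1·9 + -1·-4 = -5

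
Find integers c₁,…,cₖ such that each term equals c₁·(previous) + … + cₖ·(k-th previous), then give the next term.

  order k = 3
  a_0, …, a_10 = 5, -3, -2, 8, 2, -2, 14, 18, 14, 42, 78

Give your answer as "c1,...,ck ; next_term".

  a_3 = 1·-2 + 0·-3 + 2·5 = 8
  a_4 = 1·8 + 0·-2 + 2·-3 = 2
  a_5 = 1·2 + 0·8 + 2·-2 = -2
  a_6 = 1·-2 + 0·2 + 2·8 = 14
  a_7 = 1·14 + 0·-2 + 2·2 = 18
  a_8 = 1·18 + 0·14 + 2·-2 = 14
  a_9 = 1·14 + 0·18 + 2·14 = 42
  a_10 = 1·42 + 0·14 + 2·18 = 78
  a_11 = 1·78 + 0·42 + 2·14 = 106

1,0,2 ; 106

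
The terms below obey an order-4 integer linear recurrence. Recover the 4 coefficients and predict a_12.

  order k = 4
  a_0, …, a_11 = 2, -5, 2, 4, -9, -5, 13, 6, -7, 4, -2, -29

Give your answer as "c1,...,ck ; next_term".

  a_4 = 1·4 + -2·2 + 1·-5 + -2·2 = -9
  a_5 = 1·-9 + -2·4 + 1·2 + -2·-5 = -5
  a_6 = 1·-5 + -2·-9 + 1·4 + -2·2 = 13
  a_7 = 1·13 + -2·-5 + 1·-9 + -2·4 = 6
  a_8 = 1·6 + -2·13 + 1·-5 + -2·-9 = -7
  a_9 = 1·-7 + -2·6 + 1·13 + -2·-5 = 4
  a_10 = 1·4 + -2·-7 + 1·6 + -2·13 = -2
  a_11 = 1·-2 + -2·4 + 1·-7 + -2·6 = -29
  a_12 = 1·-29 + -2·-2 + 1·4 + -2·-7 = -7

1,-2,1,-2 ; -7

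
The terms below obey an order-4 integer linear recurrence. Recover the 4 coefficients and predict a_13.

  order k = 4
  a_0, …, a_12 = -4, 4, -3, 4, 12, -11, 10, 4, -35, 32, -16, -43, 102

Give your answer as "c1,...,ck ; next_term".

  a_4 = 0·4 + 0·-3 + 1·4 + -2·-4 = 12
  a_5 = 0·12 + 0·4 + 1·-3 + -2·4 = -11
  a_6 = 0·-11 + 0·12 + 1·4 + -2·-3 = 10
  a_7 = 0·10 + 0·-11 + 1·12 + -2·4 = 4
  a_8 = 0·4 + 0·10 + 1·-11 + -2·12 = -35
  a_9 = 0·-35 + 0·4 + 1·10 + -2·-11 = 32
  a_10 = 0·32 + 0·-35 + 1·4 + -2·10 = -16
  a_11 = 0·-16 + 0·32 + 1·-35 + -2·4 = -43
  a_12 = 0·-43 + 0·-16 + 1·32 + -2·-35 = 102
  a_13 = 0·102 + 0·-43 + 1·-16 + -2·32 = -80

0,0,1,-2 ; -80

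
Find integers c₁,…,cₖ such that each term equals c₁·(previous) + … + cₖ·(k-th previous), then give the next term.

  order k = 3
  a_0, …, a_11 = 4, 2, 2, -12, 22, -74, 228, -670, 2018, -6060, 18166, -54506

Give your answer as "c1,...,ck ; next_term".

-2,2,-3 ; 163524

  a_3 = -2·2 + 2·2 + -3·4 = -12
  a_4 = -2·-12 + 2·2 + -3·2 = 22
  a_5 = -2·22 + 2·-12 + -3·2 = -74
  a_6 = -2·-74 + 2·22 + -3·-12 = 228
  a_7 = -2·228 + 2·-74 + -3·22 = -670
  a_8 = -2·-670 + 2·228 + -3·-74 = 2018
  a_9 = -2·2018 + 2·-670 + -3·228 = -6060
  a_10 = -2·-6060 + 2·2018 + -3·-670 = 18166
  a_11 = -2·18166 + 2·-6060 + -3·2018 = -54506
  a_12 = -2·-54506 + 2·18166 + -3·-6060 = 163524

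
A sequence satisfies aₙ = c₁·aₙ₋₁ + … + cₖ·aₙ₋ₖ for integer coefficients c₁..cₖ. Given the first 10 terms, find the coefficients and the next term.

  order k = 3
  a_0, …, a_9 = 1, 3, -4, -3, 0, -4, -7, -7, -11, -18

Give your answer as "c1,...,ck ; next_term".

1,0,1 ; -25

  a_3 = 1·-4 + 0·3 + 1·1 = -3
  a_4 = 1·-3 + 0·-4 + 1·3 = 0
  a_5 = 1·0 + 0·-3 + 1·-4 = -4
  a_6 = 1·-4 + 0·0 + 1·-3 = -7
  a_7 = 1·-7 + 0·-4 + 1·0 = -7
  a_8 = 1·-7 + 0·-7 + 1·-4 = -11
  a_9 = 1·-11 + 0·-7 + 1·-7 = -18
  a_10 = 1·-18 + 0·-11 + 1·-7 = -25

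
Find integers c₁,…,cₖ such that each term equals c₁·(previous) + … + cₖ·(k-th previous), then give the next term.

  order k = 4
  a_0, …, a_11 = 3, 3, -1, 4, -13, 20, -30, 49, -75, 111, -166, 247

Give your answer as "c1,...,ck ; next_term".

  a_4 = -2·4 + -1·-1 + -1·3 + -1·3 = -13
  a_5 = -2·-13 + -1·4 + -1·-1 + -1·3 = 20
  a_6 = -2·20 + -1·-13 + -1·4 + -1·-1 = -30
  a_7 = -2·-30 + -1·20 + -1·-13 + -1·4 = 49
  a_8 = -2·49 + -1·-30 + -1·20 + -1·-13 = -75
  a_9 = -2·-75 + -1·49 + -1·-30 + -1·20 = 111
  a_10 = -2·111 + -1·-75 + -1·49 + -1·-30 = -166
  a_11 = -2·-166 + -1·111 + -1·-75 + -1·49 = 247
  a_12 = -2·247 + -1·-166 + -1·111 + -1·-75 = -364

-2,-1,-1,-1 ; -364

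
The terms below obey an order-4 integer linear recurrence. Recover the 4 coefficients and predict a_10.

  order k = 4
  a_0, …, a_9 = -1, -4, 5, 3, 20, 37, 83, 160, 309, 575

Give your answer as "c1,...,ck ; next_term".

2,1,-2,-1 ; 1056

  a_4 = 2·3 + 1·5 + -2·-4 + -1·-1 = 20
  a_5 = 2·20 + 1·3 + -2·5 + -1·-4 = 37
  a_6 = 2·37 + 1·20 + -2·3 + -1·5 = 83
  a_7 = 2·83 + 1·37 + -2·20 + -1·3 = 160
  a_8 = 2·160 + 1·83 + -2·37 + -1·20 = 309
  a_9 = 2·309 + 1·160 + -2·83 + -1·37 = 575
  a_10 = 2·575 + 1·309 + -2·160 + -1·83 = 1056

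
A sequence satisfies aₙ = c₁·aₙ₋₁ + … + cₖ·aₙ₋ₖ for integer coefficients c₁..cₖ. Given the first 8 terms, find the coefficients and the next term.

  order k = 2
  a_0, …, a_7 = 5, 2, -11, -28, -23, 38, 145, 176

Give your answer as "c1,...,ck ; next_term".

2,-3 ; -83

  a_2 = 2·2 + -3·5 = -11
  a_3 = 2·-11 + -3·2 = -28
  a_4 = 2·-28 + -3·-11 = -23
  a_5 = 2·-23 + -3·-28 = 38
  a_6 = 2·38 + -3·-23 = 145
  a_7 = 2·145 + -3·38 = 176
  a_8 = 2·176 + -3·145 = -83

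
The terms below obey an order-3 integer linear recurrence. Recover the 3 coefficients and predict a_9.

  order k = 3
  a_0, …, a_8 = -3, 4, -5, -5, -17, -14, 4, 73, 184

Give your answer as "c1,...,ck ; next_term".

2,-1,-3 ; 283

  a_3 = 2·-5 + -1·4 + -3·-3 = -5
  a_4 = 2·-5 + -1·-5 + -3·4 = -17
  a_5 = 2·-17 + -1·-5 + -3·-5 = -14
  a_6 = 2·-14 + -1·-17 + -3·-5 = 4
  a_7 = 2·4 + -1·-14 + -3·-17 = 73
  a_8 = 2·73 + -1·4 + -3·-14 = 184
  a_9 = 2·184 + -1·73 + -3·4 = 283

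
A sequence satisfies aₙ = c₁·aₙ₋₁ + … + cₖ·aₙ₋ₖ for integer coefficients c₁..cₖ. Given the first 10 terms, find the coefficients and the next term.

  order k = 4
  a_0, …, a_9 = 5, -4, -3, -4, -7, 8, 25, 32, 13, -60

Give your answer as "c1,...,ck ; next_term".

  a_4 = 1·-4 + -1·-3 + -1·-4 + -2·5 = -7
  a_5 = 1·-7 + -1·-4 + -1·-3 + -2·-4 = 8
  a_6 = 1·8 + -1·-7 + -1·-4 + -2·-3 = 25
  a_7 = 1·25 + -1·8 + -1·-7 + -2·-4 = 32
  a_8 = 1·32 + -1·25 + -1·8 + -2·-7 = 13
  a_9 = 1·13 + -1·32 + -1·25 + -2·8 = -60
  a_10 = 1·-60 + -1·13 + -1·32 + -2·25 = -155

1,-1,-1,-2 ; -155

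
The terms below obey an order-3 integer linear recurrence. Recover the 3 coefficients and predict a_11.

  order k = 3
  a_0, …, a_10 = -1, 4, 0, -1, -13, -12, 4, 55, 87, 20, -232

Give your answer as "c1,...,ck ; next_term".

1,-1,-3 ; -513

  a_3 = 1·0 + -1·4 + -3·-1 = -1
  a_4 = 1·-1 + -1·0 + -3·4 = -13
  a_5 = 1·-13 + -1·-1 + -3·0 = -12
  a_6 = 1·-12 + -1·-13 + -3·-1 = 4
  a_7 = 1·4 + -1·-12 + -3·-13 = 55
  a_8 = 1·55 + -1·4 + -3·-12 = 87
  a_9 = 1·87 + -1·55 + -3·4 = 20
  a_10 = 1·20 + -1·87 + -3·55 = -232
  a_11 = 1·-232 + -1·20 + -3·87 = -513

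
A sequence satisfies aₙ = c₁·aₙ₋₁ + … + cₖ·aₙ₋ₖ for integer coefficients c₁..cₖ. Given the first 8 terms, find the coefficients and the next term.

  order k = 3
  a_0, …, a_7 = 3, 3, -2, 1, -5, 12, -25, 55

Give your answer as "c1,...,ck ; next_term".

-2,0,-1 ; -122

  a_3 = -2·-2 + 0·3 + -1·3 = 1
  a_4 = -2·1 + 0·-2 + -1·3 = -5
  a_5 = -2·-5 + 0·1 + -1·-2 = 12
  a_6 = -2·12 + 0·-5 + -1·1 = -25
  a_7 = -2·-25 + 0·12 + -1·-5 = 55
  a_8 = -2·55 + 0·-25 + -1·12 = -122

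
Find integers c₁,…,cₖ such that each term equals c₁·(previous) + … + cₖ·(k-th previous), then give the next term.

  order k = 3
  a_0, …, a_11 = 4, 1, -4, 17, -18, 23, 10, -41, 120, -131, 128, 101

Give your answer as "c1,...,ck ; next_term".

-1,1,3 ; -366

  a_3 = -1·-4 + 1·1 + 3·4 = 17
  a_4 = -1·17 + 1·-4 + 3·1 = -18
  a_5 = -1·-18 + 1·17 + 3·-4 = 23
  a_6 = -1·23 + 1·-18 + 3·17 = 10
  a_7 = -1·10 + 1·23 + 3·-18 = -41
  a_8 = -1·-41 + 1·10 + 3·23 = 120
  a_9 = -1·120 + 1·-41 + 3·10 = -131
  a_10 = -1·-131 + 1·120 + 3·-41 = 128
  a_11 = -1·128 + 1·-131 + 3·120 = 101
  a_12 = -1·101 + 1·128 + 3·-131 = -366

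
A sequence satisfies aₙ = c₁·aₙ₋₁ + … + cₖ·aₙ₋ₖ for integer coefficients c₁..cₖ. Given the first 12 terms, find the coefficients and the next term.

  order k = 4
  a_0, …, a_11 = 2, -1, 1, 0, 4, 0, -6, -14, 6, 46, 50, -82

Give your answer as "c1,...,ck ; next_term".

1,-2,-2,2 ; -262

  a_4 = 1·0 + -2·1 + -2·-1 + 2·2 = 4
  a_5 = 1·4 + -2·0 + -2·1 + 2·-1 = 0
  a_6 = 1·0 + -2·4 + -2·0 + 2·1 = -6
  a_7 = 1·-6 + -2·0 + -2·4 + 2·0 = -14
  a_8 = 1·-14 + -2·-6 + -2·0 + 2·4 = 6
  a_9 = 1·6 + -2·-14 + -2·-6 + 2·0 = 46
  a_10 = 1·46 + -2·6 + -2·-14 + 2·-6 = 50
  a_11 = 1·50 + -2·46 + -2·6 + 2·-14 = -82
  a_12 = 1·-82 + -2·50 + -2·46 + 2·6 = -262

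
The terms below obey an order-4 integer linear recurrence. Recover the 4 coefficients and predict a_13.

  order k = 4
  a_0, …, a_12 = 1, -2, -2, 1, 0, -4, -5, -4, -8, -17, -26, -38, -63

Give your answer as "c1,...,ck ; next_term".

  a_4 = 1·1 + 0·-2 + 1·-2 + 1·1 = 0
  a_5 = 1·0 + 0·1 + 1·-2 + 1·-2 = -4
  a_6 = 1·-4 + 0·0 + 1·1 + 1·-2 = -5
  a_7 = 1·-5 + 0·-4 + 1·0 + 1·1 = -4
  a_8 = 1·-4 + 0·-5 + 1·-4 + 1·0 = -8
  a_9 = 1·-8 + 0·-4 + 1·-5 + 1·-4 = -17
  a_10 = 1·-17 + 0·-8 + 1·-4 + 1·-5 = -26
  a_11 = 1·-26 + 0·-17 + 1·-8 + 1·-4 = -38
  a_12 = 1·-38 + 0·-26 + 1·-17 + 1·-8 = -63
  a_13 = 1·-63 + 0·-38 + 1·-26 + 1·-17 = -106

1,0,1,1 ; -106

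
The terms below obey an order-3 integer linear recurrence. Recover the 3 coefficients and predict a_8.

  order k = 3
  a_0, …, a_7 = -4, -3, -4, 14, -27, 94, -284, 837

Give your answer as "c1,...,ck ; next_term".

  a_3 = -2·-4 + 2·-3 + -3·-4 = 14
  a_4 = -2·14 + 2·-4 + -3·-3 = -27
  a_5 = -2·-27 + 2·14 + -3·-4 = 94
  a_6 = -2·94 + 2·-27 + -3·14 = -284
  a_7 = -2·-284 + 2·94 + -3·-27 = 837
  a_8 = -2·837 + 2·-284 + -3·94 = -2524

-2,2,-3 ; -2524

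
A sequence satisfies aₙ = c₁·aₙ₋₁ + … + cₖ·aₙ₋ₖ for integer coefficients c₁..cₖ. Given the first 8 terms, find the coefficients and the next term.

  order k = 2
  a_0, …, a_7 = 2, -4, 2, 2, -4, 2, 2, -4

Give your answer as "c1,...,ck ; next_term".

-1,-1 ; 2

  a_2 = -1·-4 + -1·2 = 2
  a_3 = -1·2 + -1·-4 = 2
  a_4 = -1·2 + -1·2 = -4
  a_5 = -1·-4 + -1·2 = 2
  a_6 = -1·2 + -1·-4 = 2
  a_7 = -1·2 + -1·2 = -4
  a_8 = -1·-4 + -1·2 = 2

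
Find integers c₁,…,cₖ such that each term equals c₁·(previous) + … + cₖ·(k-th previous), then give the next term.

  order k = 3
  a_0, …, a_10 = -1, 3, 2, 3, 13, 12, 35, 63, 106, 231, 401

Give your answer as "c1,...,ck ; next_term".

  a_3 = 0·2 + 2·3 + 3·-1 = 3
  a_4 = 0·3 + 2·2 + 3·3 = 13
  a_5 = 0·13 + 2·3 + 3·2 = 12
  a_6 = 0·12 + 2·13 + 3·3 = 35
  a_7 = 0·35 + 2·12 + 3·13 = 63
  a_8 = 0·63 + 2·35 + 3·12 = 106
  a_9 = 0·106 + 2·63 + 3·35 = 231
  a_10 = 0·231 + 2·106 + 3·63 = 401
  a_11 = 0·401 + 2·231 + 3·106 = 780

0,2,3 ; 780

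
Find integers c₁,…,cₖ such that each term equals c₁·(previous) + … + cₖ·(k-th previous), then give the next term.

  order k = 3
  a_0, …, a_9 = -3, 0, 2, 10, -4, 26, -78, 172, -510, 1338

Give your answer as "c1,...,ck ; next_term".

  a_3 = -1·2 + 3·0 + -4·-3 = 10
  a_4 = -1·10 + 3·2 + -4·0 = -4
  a_5 = -1·-4 + 3·10 + -4·2 = 26
  a_6 = -1·26 + 3·-4 + -4·10 = -78
  a_7 = -1·-78 + 3·26 + -4·-4 = 172
  a_8 = -1·172 + 3·-78 + -4·26 = -510
  a_9 = -1·-510 + 3·172 + -4·-78 = 1338
  a_10 = -1·1338 + 3·-510 + -4·172 = -3556

-1,3,-4 ; -3556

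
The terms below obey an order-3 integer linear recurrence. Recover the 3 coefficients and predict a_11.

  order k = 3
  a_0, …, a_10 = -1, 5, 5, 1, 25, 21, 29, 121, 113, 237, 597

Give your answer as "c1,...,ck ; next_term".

0,1,4 ; 689

  a_3 = 0·5 + 1·5 + 4·-1 = 1
  a_4 = 0·1 + 1·5 + 4·5 = 25
  a_5 = 0·25 + 1·1 + 4·5 = 21
  a_6 = 0·21 + 1·25 + 4·1 = 29
  a_7 = 0·29 + 1·21 + 4·25 = 121
  a_8 = 0·121 + 1·29 + 4·21 = 113
  a_9 = 0·113 + 1·121 + 4·29 = 237
  a_10 = 0·237 + 1·113 + 4·121 = 597
  a_11 = 0·597 + 1·237 + 4·113 = 689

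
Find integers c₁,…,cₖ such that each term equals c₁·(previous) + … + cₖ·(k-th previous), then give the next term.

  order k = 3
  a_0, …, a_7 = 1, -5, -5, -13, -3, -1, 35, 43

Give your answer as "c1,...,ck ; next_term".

  a_3 = 1·-5 + 1·-5 + -3·1 = -13
  a_4 = 1·-13 + 1·-5 + -3·-5 = -3
  a_5 = 1·-3 + 1·-13 + -3·-5 = -1
  a_6 = 1·-1 + 1·-3 + -3·-13 = 35
  a_7 = 1·35 + 1·-1 + -3·-3 = 43
  a_8 = 1·43 + 1·35 + -3·-1 = 81

1,1,-3 ; 81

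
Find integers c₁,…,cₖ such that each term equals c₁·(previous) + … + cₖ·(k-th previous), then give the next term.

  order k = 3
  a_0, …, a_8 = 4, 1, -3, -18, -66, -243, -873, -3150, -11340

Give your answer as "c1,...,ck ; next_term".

3,3,-3 ; -40851

  a_3 = 3·-3 + 3·1 + -3·4 = -18
  a_4 = 3·-18 + 3·-3 + -3·1 = -66
  a_5 = 3·-66 + 3·-18 + -3·-3 = -243
  a_6 = 3·-243 + 3·-66 + -3·-18 = -873
  a_7 = 3·-873 + 3·-243 + -3·-66 = -3150
  a_8 = 3·-3150 + 3·-873 + -3·-243 = -11340
  a_9 = 3·-11340 + 3·-3150 + -3·-873 = -40851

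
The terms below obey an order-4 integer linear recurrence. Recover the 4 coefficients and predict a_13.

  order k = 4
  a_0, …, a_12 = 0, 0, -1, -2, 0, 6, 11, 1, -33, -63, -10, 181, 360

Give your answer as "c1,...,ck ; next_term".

  a_4 = 1·-2 + -2·-1 + -2·0 + -1·0 = 0
  a_5 = 1·0 + -2·-2 + -2·-1 + -1·0 = 6
  a_6 = 1·6 + -2·0 + -2·-2 + -1·-1 = 11
  a_7 = 1·11 + -2·6 + -2·0 + -1·-2 = 1
  a_8 = 1·1 + -2·11 + -2·6 + -1·0 = -33
  a_9 = 1·-33 + -2·1 + -2·11 + -1·6 = -63
  a_10 = 1·-63 + -2·-33 + -2·1 + -1·11 = -10
  a_11 = 1·-10 + -2·-63 + -2·-33 + -1·1 = 181
  a_12 = 1·181 + -2·-10 + -2·-63 + -1·-33 = 360
  a_13 = 1·360 + -2·181 + -2·-10 + -1·-63 = 81

1,-2,-2,-1 ; 81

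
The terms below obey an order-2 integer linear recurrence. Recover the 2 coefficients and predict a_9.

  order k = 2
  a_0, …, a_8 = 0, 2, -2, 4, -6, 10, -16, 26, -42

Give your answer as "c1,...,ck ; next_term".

-1,1 ; 68

  a_2 = -1·2 + 1·0 = -2
  a_3 = -1·-2 + 1·2 = 4
  a_4 = -1·4 + 1·-2 = -6
  a_5 = -1·-6 + 1·4 = 10
  a_6 = -1·10 + 1·-6 = -16
  a_7 = -1·-16 + 1·10 = 26
  a_8 = -1·26 + 1·-16 = -42
  a_9 = -1·-42 + 1·26 = 68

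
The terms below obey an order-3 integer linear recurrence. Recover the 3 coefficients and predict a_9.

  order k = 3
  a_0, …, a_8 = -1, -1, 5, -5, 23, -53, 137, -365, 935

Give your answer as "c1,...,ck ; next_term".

-1,3,-3 ; -2441

  a_3 = -1·5 + 3·-1 + -3·-1 = -5
  a_4 = -1·-5 + 3·5 + -3·-1 = 23
  a_5 = -1·23 + 3·-5 + -3·5 = -53
  a_6 = -1·-53 + 3·23 + -3·-5 = 137
  a_7 = -1·137 + 3·-53 + -3·23 = -365
  a_8 = -1·-365 + 3·137 + -3·-53 = 935
  a_9 = -1·935 + 3·-365 + -3·137 = -2441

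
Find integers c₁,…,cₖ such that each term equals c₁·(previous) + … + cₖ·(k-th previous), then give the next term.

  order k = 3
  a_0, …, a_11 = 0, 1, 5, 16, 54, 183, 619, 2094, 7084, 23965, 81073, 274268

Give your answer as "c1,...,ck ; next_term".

3,1,1 ; 927842

  a_3 = 3·5 + 1·1 + 1·0 = 16
  a_4 = 3·16 + 1·5 + 1·1 = 54
  a_5 = 3·54 + 1·16 + 1·5 = 183
  a_6 = 3·183 + 1·54 + 1·16 = 619
  a_7 = 3·619 + 1·183 + 1·54 = 2094
  a_8 = 3·2094 + 1·619 + 1·183 = 7084
  a_9 = 3·7084 + 1·2094 + 1·619 = 23965
  a_10 = 3·23965 + 1·7084 + 1·2094 = 81073
  a_11 = 3·81073 + 1·23965 + 1·7084 = 274268
  a_12 = 3·274268 + 1·81073 + 1·23965 = 927842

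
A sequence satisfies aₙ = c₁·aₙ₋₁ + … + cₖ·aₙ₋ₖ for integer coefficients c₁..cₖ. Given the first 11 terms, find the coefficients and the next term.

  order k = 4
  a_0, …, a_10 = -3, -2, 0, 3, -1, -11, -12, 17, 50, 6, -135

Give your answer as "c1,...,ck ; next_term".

1,-2,-1,2 ; -163

  a_4 = 1·3 + -2·0 + -1·-2 + 2·-3 = -1
  a_5 = 1·-1 + -2·3 + -1·0 + 2·-2 = -11
  a_6 = 1·-11 + -2·-1 + -1·3 + 2·0 = -12
  a_7 = 1·-12 + -2·-11 + -1·-1 + 2·3 = 17
  a_8 = 1·17 + -2·-12 + -1·-11 + 2·-1 = 50
  a_9 = 1·50 + -2·17 + -1·-12 + 2·-11 = 6
  a_10 = 1·6 + -2·50 + -1·17 + 2·-12 = -135
  a_11 = 1·-135 + -2·6 + -1·50 + 2·17 = -163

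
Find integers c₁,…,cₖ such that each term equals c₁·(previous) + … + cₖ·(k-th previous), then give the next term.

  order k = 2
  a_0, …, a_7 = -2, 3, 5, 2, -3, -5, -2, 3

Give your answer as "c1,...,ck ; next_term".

  a_2 = 1·3 + -1·-2 = 5
  a_3 = 1·5 + -1·3 = 2
  a_4 = 1·2 + -1·5 = -3
  a_5 = 1·-3 + -1·2 = -5
  a_6 = 1·-5 + -1·-3 = -2
  a_7 = 1·-2 + -1·-5 = 3
  a_8 = 1·3 + -1·-2 = 5

1,-1 ; 5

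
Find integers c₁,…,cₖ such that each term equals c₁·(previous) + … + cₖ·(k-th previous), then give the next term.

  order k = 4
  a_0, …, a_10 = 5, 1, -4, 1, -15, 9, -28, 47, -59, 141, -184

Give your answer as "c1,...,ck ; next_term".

  a_4 = 0·1 + 2·-4 + -2·1 + -1·5 = -15
  a_5 = 0·-15 + 2·1 + -2·-4 + -1·1 = 9
  a_6 = 0·9 + 2·-15 + -2·1 + -1·-4 = -28
  a_7 = 0·-28 + 2·9 + -2·-15 + -1·1 = 47
  a_8 = 0·47 + 2·-28 + -2·9 + -1·-15 = -59
  a_9 = 0·-59 + 2·47 + -2·-28 + -1·9 = 141
  a_10 = 0·141 + 2·-59 + -2·47 + -1·-28 = -184
  a_11 = 0·-184 + 2·141 + -2·-59 + -1·47 = 353

0,2,-2,-1 ; 353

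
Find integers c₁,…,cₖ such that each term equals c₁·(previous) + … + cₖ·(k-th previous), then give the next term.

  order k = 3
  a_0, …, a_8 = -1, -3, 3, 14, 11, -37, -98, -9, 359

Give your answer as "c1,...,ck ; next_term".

1,-3,-2 ; 582

  a_3 = 1·3 + -3·-3 + -2·-1 = 14
  a_4 = 1·14 + -3·3 + -2·-3 = 11
  a_5 = 1·11 + -3·14 + -2·3 = -37
  a_6 = 1·-37 + -3·11 + -2·14 = -98
  a_7 = 1·-98 + -3·-37 + -2·11 = -9
  a_8 = 1·-9 + -3·-98 + -2·-37 = 359
  a_9 = 1·359 + -3·-9 + -2·-98 = 582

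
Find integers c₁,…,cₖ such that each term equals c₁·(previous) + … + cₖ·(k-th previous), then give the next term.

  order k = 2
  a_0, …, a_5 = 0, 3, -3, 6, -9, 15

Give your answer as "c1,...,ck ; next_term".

-1,1 ; -24

  a_2 = -1·3 + 1·0 = -3
  a_3 = -1·-3 + 1·3 = 6
  a_4 = -1·6 + 1·-3 = -9
  a_5 = -1·-9 + 1·6 = 15
  a_6 = -1·15 + 1·-9 = -24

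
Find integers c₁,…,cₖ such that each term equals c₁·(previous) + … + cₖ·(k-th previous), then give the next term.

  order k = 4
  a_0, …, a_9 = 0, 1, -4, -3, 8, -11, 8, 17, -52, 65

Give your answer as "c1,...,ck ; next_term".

  a_4 = -1·-3 + -1·-4 + 1·1 + -2·0 = 8
  a_5 = -1·8 + -1·-3 + 1·-4 + -2·1 = -11
  a_6 = -1·-11 + -1·8 + 1·-3 + -2·-4 = 8
  a_7 = -1·8 + -1·-11 + 1·8 + -2·-3 = 17
  a_8 = -1·17 + -1·8 + 1·-11 + -2·8 = -52
  a_9 = -1·-52 + -1·17 + 1·8 + -2·-11 = 65
  a_10 = -1·65 + -1·-52 + 1·17 + -2·8 = -12

-1,-1,1,-2 ; -12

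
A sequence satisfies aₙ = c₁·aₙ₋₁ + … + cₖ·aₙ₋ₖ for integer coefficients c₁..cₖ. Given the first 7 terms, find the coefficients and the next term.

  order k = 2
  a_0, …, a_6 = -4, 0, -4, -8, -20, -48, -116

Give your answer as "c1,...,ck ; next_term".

  a_2 = 2·0 + 1·-4 = -4
  a_3 = 2·-4 + 1·0 = -8
  a_4 = 2·-8 + 1·-4 = -20
  a_5 = 2·-20 + 1·-8 = -48
  a_6 = 2·-48 + 1·-20 = -116
  a_7 = 2·-116 + 1·-48 = -280

2,1 ; -280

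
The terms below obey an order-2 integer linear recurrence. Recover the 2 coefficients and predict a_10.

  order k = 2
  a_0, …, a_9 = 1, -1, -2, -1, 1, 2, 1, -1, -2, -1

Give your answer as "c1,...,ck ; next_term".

  a_2 = 1·-1 + -1·1 = -2
  a_3 = 1·-2 + -1·-1 = -1
  a_4 = 1·-1 + -1·-2 = 1
  a_5 = 1·1 + -1·-1 = 2
  a_6 = 1·2 + -1·1 = 1
  a_7 = 1·1 + -1·2 = -1
  a_8 = 1·-1 + -1·1 = -2
  a_9 = 1·-2 + -1·-1 = -1
  a_10 = 1·-1 + -1·-2 = 1

1,-1 ; 1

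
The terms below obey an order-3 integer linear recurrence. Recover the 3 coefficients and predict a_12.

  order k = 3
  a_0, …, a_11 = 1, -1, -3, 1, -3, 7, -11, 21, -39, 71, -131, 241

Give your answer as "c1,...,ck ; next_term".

-1,1,-1 ; -443

  a_3 = -1·-3 + 1·-1 + -1·1 = 1
  a_4 = -1·1 + 1·-3 + -1·-1 = -3
  a_5 = -1·-3 + 1·1 + -1·-3 = 7
  a_6 = -1·7 + 1·-3 + -1·1 = -11
  a_7 = -1·-11 + 1·7 + -1·-3 = 21
  a_8 = -1·21 + 1·-11 + -1·7 = -39
  a_9 = -1·-39 + 1·21 + -1·-11 = 71
  a_10 = -1·71 + 1·-39 + -1·21 = -131
  a_11 = -1·-131 + 1·71 + -1·-39 = 241
  a_12 = -1·241 + 1·-131 + -1·71 = -443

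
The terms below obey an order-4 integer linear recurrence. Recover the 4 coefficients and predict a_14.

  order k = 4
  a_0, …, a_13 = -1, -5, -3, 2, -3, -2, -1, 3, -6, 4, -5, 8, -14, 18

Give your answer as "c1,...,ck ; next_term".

  a_4 = -1·2 + 0·-3 + 0·-5 + 1·-1 = -3
  a_5 = -1·-3 + 0·2 + 0·-3 + 1·-5 = -2
  a_6 = -1·-2 + 0·-3 + 0·2 + 1·-3 = -1
  a_7 = -1·-1 + 0·-2 + 0·-3 + 1·2 = 3
  a_8 = -1·3 + 0·-1 + 0·-2 + 1·-3 = -6
  a_9 = -1·-6 + 0·3 + 0·-1 + 1·-2 = 4
  a_10 = -1·4 + 0·-6 + 0·3 + 1·-1 = -5
  a_11 = -1·-5 + 0·4 + 0·-6 + 1·3 = 8
  a_12 = -1·8 + 0·-5 + 0·4 + 1·-6 = -14
  a_13 = -1·-14 + 0·8 + 0·-5 + 1·4 = 18
  a_14 = -1·18 + 0·-14 + 0·8 + 1·-5 = -23

-1,0,0,1 ; -23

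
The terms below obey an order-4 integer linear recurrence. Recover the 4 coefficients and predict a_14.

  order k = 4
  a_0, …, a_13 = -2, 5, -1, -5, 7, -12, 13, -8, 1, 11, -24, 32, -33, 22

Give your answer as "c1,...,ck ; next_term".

  a_4 = -1·-5 + 0·-1 + 0·5 + -1·-2 = 7
  a_5 = -1·7 + 0·-5 + 0·-1 + -1·5 = -12
  a_6 = -1·-12 + 0·7 + 0·-5 + -1·-1 = 13
  a_7 = -1·13 + 0·-12 + 0·7 + -1·-5 = -8
  a_8 = -1·-8 + 0·13 + 0·-12 + -1·7 = 1
  a_9 = -1·1 + 0·-8 + 0·13 + -1·-12 = 11
  a_10 = -1·11 + 0·1 + 0·-8 + -1·13 = -24
  a_11 = -1·-24 + 0·11 + 0·1 + -1·-8 = 32
  a_12 = -1·32 + 0·-24 + 0·11 + -1·1 = -33
  a_13 = -1·-33 + 0·32 + 0·-24 + -1·11 = 22
  a_14 = -1·22 + 0·-33 + 0·32 + -1·-24 = 2

-1,0,0,-1 ; 2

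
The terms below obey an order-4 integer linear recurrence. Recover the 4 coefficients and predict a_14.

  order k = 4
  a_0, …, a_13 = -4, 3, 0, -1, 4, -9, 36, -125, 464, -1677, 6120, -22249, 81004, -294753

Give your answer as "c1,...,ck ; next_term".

-3,3,3,2 ; 1072764

  a_4 = -3·-1 + 3·0 + 3·3 + 2·-4 = 4
  a_5 = -3·4 + 3·-1 + 3·0 + 2·3 = -9
  a_6 = -3·-9 + 3·4 + 3·-1 + 2·0 = 36
  a_7 = -3·36 + 3·-9 + 3·4 + 2·-1 = -125
  a_8 = -3·-125 + 3·36 + 3·-9 + 2·4 = 464
  a_9 = -3·464 + 3·-125 + 3·36 + 2·-9 = -1677
  a_10 = -3·-1677 + 3·464 + 3·-125 + 2·36 = 6120
  a_11 = -3·6120 + 3·-1677 + 3·464 + 2·-125 = -22249
  a_12 = -3·-22249 + 3·6120 + 3·-1677 + 2·464 = 81004
  a_13 = -3·81004 + 3·-22249 + 3·6120 + 2·-1677 = -294753
  a_14 = -3·-294753 + 3·81004 + 3·-22249 + 2·6120 = 1072764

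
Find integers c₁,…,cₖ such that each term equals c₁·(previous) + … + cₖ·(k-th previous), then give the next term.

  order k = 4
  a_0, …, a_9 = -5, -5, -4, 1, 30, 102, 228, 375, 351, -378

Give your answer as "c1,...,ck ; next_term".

  a_4 = 3·1 + -3·-4 + 0·-5 + -3·-5 = 30
  a_5 = 3·30 + -3·1 + 0·-4 + -3·-5 = 102
  a_6 = 3·102 + -3·30 + 0·1 + -3·-4 = 228
  a_7 = 3·228 + -3·102 + 0·30 + -3·1 = 375
  a_8 = 3·375 + -3·228 + 0·102 + -3·30 = 351
  a_9 = 3·351 + -3·375 + 0·228 + -3·102 = -378
  a_10 = 3·-378 + -3·351 + 0·375 + -3·228 = -2871

3,-3,0,-3 ; -2871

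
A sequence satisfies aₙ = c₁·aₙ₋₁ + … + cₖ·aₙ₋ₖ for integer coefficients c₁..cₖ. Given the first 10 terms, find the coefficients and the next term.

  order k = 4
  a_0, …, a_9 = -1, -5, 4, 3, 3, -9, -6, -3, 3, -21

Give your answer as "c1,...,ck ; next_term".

2,0,0,3 ; -60

  a_4 = 2·3 + 0·4 + 0·-5 + 3·-1 = 3
  a_5 = 2·3 + 0·3 + 0·4 + 3·-5 = -9
  a_6 = 2·-9 + 0·3 + 0·3 + 3·4 = -6
  a_7 = 2·-6 + 0·-9 + 0·3 + 3·3 = -3
  a_8 = 2·-3 + 0·-6 + 0·-9 + 3·3 = 3
  a_9 = 2·3 + 0·-3 + 0·-6 + 3·-9 = -21
  a_10 = 2·-21 + 0·3 + 0·-3 + 3·-6 = -60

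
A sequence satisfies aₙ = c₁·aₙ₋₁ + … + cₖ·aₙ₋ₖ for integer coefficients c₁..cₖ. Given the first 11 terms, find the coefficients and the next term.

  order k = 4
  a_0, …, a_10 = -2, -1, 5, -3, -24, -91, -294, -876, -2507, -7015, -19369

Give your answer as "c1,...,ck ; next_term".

  a_4 = 4·-3 + -3·5 + -1·-1 + -1·-2 = -24
  a_5 = 4·-24 + -3·-3 + -1·5 + -1·-1 = -91
  a_6 = 4·-91 + -3·-24 + -1·-3 + -1·5 = -294
  a_7 = 4·-294 + -3·-91 + -1·-24 + -1·-3 = -876
  a_8 = 4·-876 + -3·-294 + -1·-91 + -1·-24 = -2507
  a_9 = 4·-2507 + -3·-876 + -1·-294 + -1·-91 = -7015
  a_10 = 4·-7015 + -3·-2507 + -1·-876 + -1·-294 = -19369
  a_11 = 4·-19369 + -3·-7015 + -1·-2507 + -1·-876 = -53048

4,-3,-1,-1 ; -53048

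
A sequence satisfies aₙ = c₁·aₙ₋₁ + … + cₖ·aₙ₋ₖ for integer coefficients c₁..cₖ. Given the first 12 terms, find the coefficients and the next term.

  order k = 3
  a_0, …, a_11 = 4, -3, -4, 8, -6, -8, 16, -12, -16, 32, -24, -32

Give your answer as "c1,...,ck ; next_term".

  a_3 = 0·-4 + 0·-3 + 2·4 = 8
  a_4 = 0·8 + 0·-4 + 2·-3 = -6
  a_5 = 0·-6 + 0·8 + 2·-4 = -8
  a_6 = 0·-8 + 0·-6 + 2·8 = 16
  a_7 = 0·16 + 0·-8 + 2·-6 = -12
  a_8 = 0·-12 + 0·16 + 2·-8 = -16
  a_9 = 0·-16 + 0·-12 + 2·16 = 32
  a_10 = 0·32 + 0·-16 + 2·-12 = -24
  a_11 = 0·-24 + 0·32 + 2·-16 = -32
  a_12 = 0·-32 + 0·-24 + 2·32 = 64

0,0,2 ; 64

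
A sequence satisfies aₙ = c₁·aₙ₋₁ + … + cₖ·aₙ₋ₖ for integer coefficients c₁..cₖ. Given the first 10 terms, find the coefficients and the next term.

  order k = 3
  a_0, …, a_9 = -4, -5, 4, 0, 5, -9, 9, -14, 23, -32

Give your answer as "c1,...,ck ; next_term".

-1,0,-1 ; 46

  a_3 = -1·4 + 0·-5 + -1·-4 = 0
  a_4 = -1·0 + 0·4 + -1·-5 = 5
  a_5 = -1·5 + 0·0 + -1·4 = -9
  a_6 = -1·-9 + 0·5 + -1·0 = 9
  a_7 = -1·9 + 0·-9 + -1·5 = -14
  a_8 = -1·-14 + 0·9 + -1·-9 = 23
  a_9 = -1·23 + 0·-14 + -1·9 = -32
  a_10 = -1·-32 + 0·23 + -1·-14 = 46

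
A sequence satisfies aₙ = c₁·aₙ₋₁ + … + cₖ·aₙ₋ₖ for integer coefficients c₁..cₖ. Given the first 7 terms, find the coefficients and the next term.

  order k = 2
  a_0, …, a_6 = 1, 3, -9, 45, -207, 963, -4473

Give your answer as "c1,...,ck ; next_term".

  a_2 = -4·3 + 3·1 = -9
  a_3 = -4·-9 + 3·3 = 45
  a_4 = -4·45 + 3·-9 = -207
  a_5 = -4·-207 + 3·45 = 963
  a_6 = -4·963 + 3·-207 = -4473
  a_7 = -4·-4473 + 3·963 = 20781

-4,3 ; 20781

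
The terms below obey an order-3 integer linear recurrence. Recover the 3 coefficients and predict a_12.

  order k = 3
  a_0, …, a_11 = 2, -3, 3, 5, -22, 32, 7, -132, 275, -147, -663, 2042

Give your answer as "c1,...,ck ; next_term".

-2,-3,1 ; -2242

  a_3 = -2·3 + -3·-3 + 1·2 = 5
  a_4 = -2·5 + -3·3 + 1·-3 = -22
  a_5 = -2·-22 + -3·5 + 1·3 = 32
  a_6 = -2·32 + -3·-22 + 1·5 = 7
  a_7 = -2·7 + -3·32 + 1·-22 = -132
  a_8 = -2·-132 + -3·7 + 1·32 = 275
  a_9 = -2·275 + -3·-132 + 1·7 = -147
  a_10 = -2·-147 + -3·275 + 1·-132 = -663
  a_11 = -2·-663 + -3·-147 + 1·275 = 2042
  a_12 = -2·2042 + -3·-663 + 1·-147 = -2242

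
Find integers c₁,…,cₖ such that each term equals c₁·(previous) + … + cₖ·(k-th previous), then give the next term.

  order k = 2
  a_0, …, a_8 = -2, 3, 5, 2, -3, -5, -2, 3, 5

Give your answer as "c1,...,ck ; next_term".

1,-1 ; 2

  a_2 = 1·3 + -1·-2 = 5
  a_3 = 1·5 + -1·3 = 2
  a_4 = 1·2 + -1·5 = -3
  a_5 = 1·-3 + -1·2 = -5
  a_6 = 1·-5 + -1·-3 = -2
  a_7 = 1·-2 + -1·-5 = 3
  a_8 = 1·3 + -1·-2 = 5
  a_9 = 1·5 + -1·3 = 2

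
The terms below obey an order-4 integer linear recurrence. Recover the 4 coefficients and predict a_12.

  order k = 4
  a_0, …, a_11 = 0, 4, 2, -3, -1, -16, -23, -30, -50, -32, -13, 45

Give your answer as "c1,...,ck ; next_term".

  a_4 = 1·-3 + 1·2 + 0·4 + -3·0 = -1
  a_5 = 1·-1 + 1·-3 + 0·2 + -3·4 = -16
  a_6 = 1·-16 + 1·-1 + 0·-3 + -3·2 = -23
  a_7 = 1·-23 + 1·-16 + 0·-1 + -3·-3 = -30
  a_8 = 1·-30 + 1·-23 + 0·-16 + -3·-1 = -50
  a_9 = 1·-50 + 1·-30 + 0·-23 + -3·-16 = -32
  a_10 = 1·-32 + 1·-50 + 0·-30 + -3·-23 = -13
  a_11 = 1·-13 + 1·-32 + 0·-50 + -3·-30 = 45
  a_12 = 1·45 + 1·-13 + 0·-32 + -3·-50 = 182

1,1,0,-3 ; 182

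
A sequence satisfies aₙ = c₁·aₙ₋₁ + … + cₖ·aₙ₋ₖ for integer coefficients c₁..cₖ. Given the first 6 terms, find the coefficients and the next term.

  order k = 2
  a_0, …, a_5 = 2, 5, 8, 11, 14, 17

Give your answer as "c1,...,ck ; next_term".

2,-1 ; 20

  a_2 = 2·5 + -1·2 = 8
  a_3 = 2·8 + -1·5 = 11
  a_4 = 2·11 + -1·8 = 14
  a_5 = 2·14 + -1·11 = 17
  a_6 = 2·17 + -1·14 = 20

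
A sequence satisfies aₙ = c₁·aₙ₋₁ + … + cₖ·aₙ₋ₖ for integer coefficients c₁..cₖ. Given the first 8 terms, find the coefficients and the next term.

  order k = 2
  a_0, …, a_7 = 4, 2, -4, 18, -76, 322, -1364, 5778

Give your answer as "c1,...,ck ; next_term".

-4,1 ; -24476

  a_2 = -4·2 + 1·4 = -4
  a_3 = -4·-4 + 1·2 = 18
  a_4 = -4·18 + 1·-4 = -76
  a_5 = -4·-76 + 1·18 = 322
  a_6 = -4·322 + 1·-76 = -1364
  a_7 = -4·-1364 + 1·322 = 5778
  a_8 = -4·5778 + 1·-1364 = -24476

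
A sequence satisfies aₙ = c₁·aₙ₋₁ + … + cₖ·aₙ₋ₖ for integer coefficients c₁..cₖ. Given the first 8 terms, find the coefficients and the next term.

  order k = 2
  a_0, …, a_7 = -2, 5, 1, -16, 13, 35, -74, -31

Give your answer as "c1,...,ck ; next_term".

  a_2 = -1·5 + -3·-2 = 1
  a_3 = -1·1 + -3·5 = -16
  a_4 = -1·-16 + -3·1 = 13
  a_5 = -1·13 + -3·-16 = 35
  a_6 = -1·35 + -3·13 = -74
  a_7 = -1·-74 + -3·35 = -31
  a_8 = -1·-31 + -3·-74 = 253

-1,-3 ; 253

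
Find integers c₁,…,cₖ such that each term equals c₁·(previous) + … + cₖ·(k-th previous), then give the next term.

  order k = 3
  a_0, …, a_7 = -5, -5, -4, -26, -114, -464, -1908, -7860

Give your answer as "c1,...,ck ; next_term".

  a_3 = 4·-4 + 0·-5 + 2·-5 = -26
  a_4 = 4·-26 + 0·-4 + 2·-5 = -114
  a_5 = 4·-114 + 0·-26 + 2·-4 = -464
  a_6 = 4·-464 + 0·-114 + 2·-26 = -1908
  a_7 = 4·-1908 + 0·-464 + 2·-114 = -7860
  a_8 = 4·-7860 + 0·-1908 + 2·-464 = -32368

4,0,2 ; -32368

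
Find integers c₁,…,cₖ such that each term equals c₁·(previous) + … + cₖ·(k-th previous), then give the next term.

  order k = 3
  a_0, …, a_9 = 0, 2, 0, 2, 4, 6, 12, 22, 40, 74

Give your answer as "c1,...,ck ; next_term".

  a_3 = 1·0 + 1·2 + 1·0 = 2
  a_4 = 1·2 + 1·0 + 1·2 = 4
  a_5 = 1·4 + 1·2 + 1·0 = 6
  a_6 = 1·6 + 1·4 + 1·2 = 12
  a_7 = 1·12 + 1·6 + 1·4 = 22
  a_8 = 1·22 + 1·12 + 1·6 = 40
  a_9 = 1·40 + 1·22 + 1·12 = 74
  a_10 = 1·74 + 1·40 + 1·22 = 136

1,1,1 ; 136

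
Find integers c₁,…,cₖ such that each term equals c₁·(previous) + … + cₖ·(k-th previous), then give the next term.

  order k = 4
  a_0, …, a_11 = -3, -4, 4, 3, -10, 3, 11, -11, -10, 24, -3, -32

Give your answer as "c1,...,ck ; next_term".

-1,-1,0,1 ; 25

  a_4 = -1·3 + -1·4 + 0·-4 + 1·-3 = -10
  a_5 = -1·-10 + -1·3 + 0·4 + 1·-4 = 3
  a_6 = -1·3 + -1·-10 + 0·3 + 1·4 = 11
  a_7 = -1·11 + -1·3 + 0·-10 + 1·3 = -11
  a_8 = -1·-11 + -1·11 + 0·3 + 1·-10 = -10
  a_9 = -1·-10 + -1·-11 + 0·11 + 1·3 = 24
  a_10 = -1·24 + -1·-10 + 0·-11 + 1·11 = -3
  a_11 = -1·-3 + -1·24 + 0·-10 + 1·-11 = -32
  a_12 = -1·-32 + -1·-3 + 0·24 + 1·-10 = 25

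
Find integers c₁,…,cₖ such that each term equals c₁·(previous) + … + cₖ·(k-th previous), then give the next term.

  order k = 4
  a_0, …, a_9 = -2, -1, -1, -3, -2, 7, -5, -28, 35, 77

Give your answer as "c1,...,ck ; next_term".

  a_4 = -1·-3 + -3·-1 + 0·-1 + 4·-2 = -2
  a_5 = -1·-2 + -3·-3 + 0·-1 + 4·-1 = 7
  a_6 = -1·7 + -3·-2 + 0·-3 + 4·-1 = -5
  a_7 = -1·-5 + -3·7 + 0·-2 + 4·-3 = -28
  a_8 = -1·-28 + -3·-5 + 0·7 + 4·-2 = 35
  a_9 = -1·35 + -3·-28 + 0·-5 + 4·7 = 77
  a_10 = -1·77 + -3·35 + 0·-28 + 4·-5 = -202

-1,-3,0,4 ; -202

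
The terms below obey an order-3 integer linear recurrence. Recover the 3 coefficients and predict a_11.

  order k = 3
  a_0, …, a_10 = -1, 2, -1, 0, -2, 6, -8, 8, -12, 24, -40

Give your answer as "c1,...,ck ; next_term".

  a_3 = -2·-1 + -2·2 + -2·-1 = 0
  a_4 = -2·0 + -2·-1 + -2·2 = -2
  a_5 = -2·-2 + -2·0 + -2·-1 = 6
  a_6 = -2·6 + -2·-2 + -2·0 = -8
  a_7 = -2·-8 + -2·6 + -2·-2 = 8
  a_8 = -2·8 + -2·-8 + -2·6 = -12
  a_9 = -2·-12 + -2·8 + -2·-8 = 24
  a_10 = -2·24 + -2·-12 + -2·8 = -40
  a_11 = -2·-40 + -2·24 + -2·-12 = 56

-2,-2,-2 ; 56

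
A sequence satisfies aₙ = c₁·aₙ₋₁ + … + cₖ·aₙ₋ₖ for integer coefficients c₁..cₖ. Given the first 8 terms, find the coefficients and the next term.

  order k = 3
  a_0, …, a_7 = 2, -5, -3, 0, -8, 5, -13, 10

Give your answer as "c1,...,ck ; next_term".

  a_3 = -1·-3 + 1·-5 + 1·2 = 0
  a_4 = -1·0 + 1·-3 + 1·-5 = -8
  a_5 = -1·-8 + 1·0 + 1·-3 = 5
  a_6 = -1·5 + 1·-8 + 1·0 = -13
  a_7 = -1·-13 + 1·5 + 1·-8 = 10
  a_8 = -1·10 + 1·-13 + 1·5 = -18

-1,1,1 ; -18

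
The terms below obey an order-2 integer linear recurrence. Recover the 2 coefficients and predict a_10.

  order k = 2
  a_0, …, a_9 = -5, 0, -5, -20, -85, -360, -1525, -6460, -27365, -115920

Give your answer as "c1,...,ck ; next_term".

4,1 ; -491045

  a_2 = 4·0 + 1·-5 = -5
  a_3 = 4·-5 + 1·0 = -20
  a_4 = 4·-20 + 1·-5 = -85
  a_5 = 4·-85 + 1·-20 = -360
  a_6 = 4·-360 + 1·-85 = -1525
  a_7 = 4·-1525 + 1·-360 = -6460
  a_8 = 4·-6460 + 1·-1525 = -27365
  a_9 = 4·-27365 + 1·-6460 = -115920
  a_10 = 4·-115920 + 1·-27365 = -491045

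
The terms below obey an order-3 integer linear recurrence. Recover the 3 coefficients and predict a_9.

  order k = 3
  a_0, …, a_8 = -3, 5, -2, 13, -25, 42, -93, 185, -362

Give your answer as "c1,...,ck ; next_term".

-1,1,-2 ; 733

  a_3 = -1·-2 + 1·5 + -2·-3 = 13
  a_4 = -1·13 + 1·-2 + -2·5 = -25
  a_5 = -1·-25 + 1·13 + -2·-2 = 42
  a_6 = -1·42 + 1·-25 + -2·13 = -93
  a_7 = -1·-93 + 1·42 + -2·-25 = 185
  a_8 = -1·185 + 1·-93 + -2·42 = -362
  a_9 = -1·-362 + 1·185 + -2·-93 = 733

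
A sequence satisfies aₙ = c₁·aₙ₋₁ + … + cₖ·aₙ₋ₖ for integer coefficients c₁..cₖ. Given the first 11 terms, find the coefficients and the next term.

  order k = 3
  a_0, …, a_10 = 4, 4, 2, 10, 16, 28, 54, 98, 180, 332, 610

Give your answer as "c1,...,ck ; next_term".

1,1,1 ; 1122

  a_3 = 1·2 + 1·4 + 1·4 = 10
  a_4 = 1·10 + 1·2 + 1·4 = 16
  a_5 = 1·16 + 1·10 + 1·2 = 28
  a_6 = 1·28 + 1·16 + 1·10 = 54
  a_7 = 1·54 + 1·28 + 1·16 = 98
  a_8 = 1·98 + 1·54 + 1·28 = 180
  a_9 = 1·180 + 1·98 + 1·54 = 332
  a_10 = 1·332 + 1·180 + 1·98 = 610
  a_11 = 1·610 + 1·332 + 1·180 = 1122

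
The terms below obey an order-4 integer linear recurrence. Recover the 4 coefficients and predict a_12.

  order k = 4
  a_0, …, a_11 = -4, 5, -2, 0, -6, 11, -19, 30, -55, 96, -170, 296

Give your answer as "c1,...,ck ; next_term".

-1,1,0,1 ; -521

  a_4 = -1·0 + 1·-2 + 0·5 + 1·-4 = -6
  a_5 = -1·-6 + 1·0 + 0·-2 + 1·5 = 11
  a_6 = -1·11 + 1·-6 + 0·0 + 1·-2 = -19
  a_7 = -1·-19 + 1·11 + 0·-6 + 1·0 = 30
  a_8 = -1·30 + 1·-19 + 0·11 + 1·-6 = -55
  a_9 = -1·-55 + 1·30 + 0·-19 + 1·11 = 96
  a_10 = -1·96 + 1·-55 + 0·30 + 1·-19 = -170
  a_11 = -1·-170 + 1·96 + 0·-55 + 1·30 = 296
  a_12 = -1·296 + 1·-170 + 0·96 + 1·-55 = -521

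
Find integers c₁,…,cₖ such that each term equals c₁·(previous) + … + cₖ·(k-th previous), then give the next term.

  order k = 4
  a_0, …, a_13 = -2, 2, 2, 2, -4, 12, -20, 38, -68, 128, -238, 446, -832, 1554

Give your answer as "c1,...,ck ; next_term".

-2,0,1,1 ; -2900

  a_4 = -2·2 + 0·2 + 1·2 + 1·-2 = -4
  a_5 = -2·-4 + 0·2 + 1·2 + 1·2 = 12
  a_6 = -2·12 + 0·-4 + 1·2 + 1·2 = -20
  a_7 = -2·-20 + 0·12 + 1·-4 + 1·2 = 38
  a_8 = -2·38 + 0·-20 + 1·12 + 1·-4 = -68
  a_9 = -2·-68 + 0·38 + 1·-20 + 1·12 = 128
  a_10 = -2·128 + 0·-68 + 1·38 + 1·-20 = -238
  a_11 = -2·-238 + 0·128 + 1·-68 + 1·38 = 446
  a_12 = -2·446 + 0·-238 + 1·128 + 1·-68 = -832
  a_13 = -2·-832 + 0·446 + 1·-238 + 1·128 = 1554
  a_14 = -2·1554 + 0·-832 + 1·446 + 1·-238 = -2900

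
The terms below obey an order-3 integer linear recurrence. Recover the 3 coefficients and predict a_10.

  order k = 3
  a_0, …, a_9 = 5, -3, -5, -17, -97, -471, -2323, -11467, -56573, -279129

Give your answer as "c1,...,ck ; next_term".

4,4,3 ; -1377209

  a_3 = 4·-5 + 4·-3 + 3·5 = -17
  a_4 = 4·-17 + 4·-5 + 3·-3 = -97
  a_5 = 4·-97 + 4·-17 + 3·-5 = -471
  a_6 = 4·-471 + 4·-97 + 3·-17 = -2323
  a_7 = 4·-2323 + 4·-471 + 3·-97 = -11467
  a_8 = 4·-11467 + 4·-2323 + 3·-471 = -56573
  a_9 = 4·-56573 + 4·-11467 + 3·-2323 = -279129
  a_10 = 4·-279129 + 4·-56573 + 3·-11467 = -1377209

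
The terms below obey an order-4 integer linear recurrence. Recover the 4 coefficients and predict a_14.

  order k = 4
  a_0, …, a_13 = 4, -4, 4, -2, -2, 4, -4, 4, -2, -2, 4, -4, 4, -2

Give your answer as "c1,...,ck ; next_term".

  a_4 = -1·-2 + -1·4 + -1·-4 + -1·4 = -2
  a_5 = -1·-2 + -1·-2 + -1·4 + -1·-4 = 4
  a_6 = -1·4 + -1·-2 + -1·-2 + -1·4 = -4
  a_7 = -1·-4 + -1·4 + -1·-2 + -1·-2 = 4
  a_8 = -1·4 + -1·-4 + -1·4 + -1·-2 = -2
  a_9 = -1·-2 + -1·4 + -1·-4 + -1·4 = -2
  a_10 = -1·-2 + -1·-2 + -1·4 + -1·-4 = 4
  a_11 = -1·4 + -1·-2 + -1·-2 + -1·4 = -4
  a_12 = -1·-4 + -1·4 + -1·-2 + -1·-2 = 4
  a_13 = -1·4 + -1·-4 + -1·4 + -1·-2 = -2
  a_14 = -1·-2 + -1·4 + -1·-4 + -1·4 = -2

-1,-1,-1,-1 ; -2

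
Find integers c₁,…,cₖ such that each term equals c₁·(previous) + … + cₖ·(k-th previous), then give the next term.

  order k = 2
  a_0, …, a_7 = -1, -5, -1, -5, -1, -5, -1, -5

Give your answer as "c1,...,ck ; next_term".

  a_2 = 0·-5 + 1·-1 = -1
  a_3 = 0·-1 + 1·-5 = -5
  a_4 = 0·-5 + 1·-1 = -1
  a_5 = 0·-1 + 1·-5 = -5
  a_6 = 0·-5 + 1·-1 = -1
  a_7 = 0·-1 + 1·-5 = -5
  a_8 = 0·-5 + 1·-1 = -1

0,1 ; -1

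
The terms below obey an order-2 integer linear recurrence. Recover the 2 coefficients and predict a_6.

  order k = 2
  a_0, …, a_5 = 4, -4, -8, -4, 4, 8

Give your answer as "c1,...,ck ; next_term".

1,-1 ; 4

  a_2 = 1·-4 + -1·4 = -8
  a_3 = 1·-8 + -1·-4 = -4
  a_4 = 1·-4 + -1·-8 = 4
  a_5 = 1·4 + -1·-4 = 8
  a_6 = 1·8 + -1·4 = 4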